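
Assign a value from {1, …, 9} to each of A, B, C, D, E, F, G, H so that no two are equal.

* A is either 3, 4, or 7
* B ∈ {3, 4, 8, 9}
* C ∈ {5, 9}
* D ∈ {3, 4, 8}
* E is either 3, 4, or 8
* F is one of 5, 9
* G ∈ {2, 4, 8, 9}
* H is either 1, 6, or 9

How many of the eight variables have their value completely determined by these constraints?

2

C and F between them cover only {5, 9} — a naked pair. Remove those values from B, G, H.
B, D, E share exactly the 3 values {3, 4, 8}; by pigeonhole those values go to them, so strike 3, 4, 8 from A, G.
That leaves A = 7.
That leaves G = 2.
Determined: A=7, G=2. The other variables each still have more than one consistent value. That makes 2.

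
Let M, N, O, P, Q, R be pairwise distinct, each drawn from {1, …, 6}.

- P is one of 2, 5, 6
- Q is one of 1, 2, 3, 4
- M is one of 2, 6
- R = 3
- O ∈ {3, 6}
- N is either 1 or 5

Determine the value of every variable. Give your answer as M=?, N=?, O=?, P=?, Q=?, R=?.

M=2, N=1, O=6, P=5, Q=4, R=3

R's domain is down to {3}, so R = 3. Strike 3 from O, Q.
That leaves O = 6. Eliminate 6 elsewhere: M, P.
M must be 2 (only option left). Eliminate 2 elsewhere: P, Q.
P's domain is down to {5}, so P = 5. Remove 5 from N.
N must be 1 (only option left). So Q can't be 1.
Q must be 4 (only option left).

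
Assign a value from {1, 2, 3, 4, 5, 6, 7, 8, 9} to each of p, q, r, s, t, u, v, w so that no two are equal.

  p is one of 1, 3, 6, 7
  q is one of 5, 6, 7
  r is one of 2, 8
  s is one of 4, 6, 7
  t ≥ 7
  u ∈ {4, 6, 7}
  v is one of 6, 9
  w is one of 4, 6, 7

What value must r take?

s, u, w share exactly the 3 values {4, 6, 7}; by pigeonhole those values go to them, so strike 4, 6, 7 from p, q, t, v.
q has just one choice, so q = 5.
v has just one choice, so v = 9. So t can't be 9.
That leaves t = 8. Eliminate 8 elsewhere: r.
So r = 2.

2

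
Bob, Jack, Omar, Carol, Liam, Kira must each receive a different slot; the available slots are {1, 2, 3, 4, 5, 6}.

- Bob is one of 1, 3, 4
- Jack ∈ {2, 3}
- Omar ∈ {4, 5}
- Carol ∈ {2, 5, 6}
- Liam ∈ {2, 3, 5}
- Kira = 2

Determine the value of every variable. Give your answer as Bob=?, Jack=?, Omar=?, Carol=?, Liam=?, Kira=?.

Kira's domain is down to {2}, so Kira = 2. So Jack, Carol, Liam can't be 2.
Jack has just one choice, so Jack = 3. Remove 3 from Bob, Liam.
Liam has just one choice, so Liam = 5. Eliminate 5 elsewhere: Omar, Carol.
That leaves Omar = 4. Remove 4 from Bob.
That leaves Carol = 6.
That leaves Bob = 1.

Bob=1, Jack=3, Omar=4, Carol=6, Liam=5, Kira=2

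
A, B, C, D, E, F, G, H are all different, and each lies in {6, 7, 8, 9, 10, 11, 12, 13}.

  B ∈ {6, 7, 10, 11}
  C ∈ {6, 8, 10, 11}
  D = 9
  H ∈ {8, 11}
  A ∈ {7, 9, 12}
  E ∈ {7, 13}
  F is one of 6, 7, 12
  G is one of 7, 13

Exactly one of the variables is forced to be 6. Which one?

D has just one choice, so D = 9. Eliminate 9 elsewhere: A.
The 2 variables E and G are confined to {7, 13}, which locks those values in; drop them from A, B, F.
A must be 12 (only option left). Eliminate 12 elsewhere: F.
So 6 goes to F.

F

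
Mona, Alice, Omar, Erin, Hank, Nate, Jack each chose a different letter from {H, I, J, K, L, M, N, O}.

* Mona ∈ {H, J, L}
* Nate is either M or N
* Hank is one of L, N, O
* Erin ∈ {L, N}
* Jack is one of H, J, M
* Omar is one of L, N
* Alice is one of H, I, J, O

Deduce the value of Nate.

The 7 variables draw from only 7 values {H, I, J, L, M, N, O}, so each is used; only Alice can be I, hence Alice = I.
The 6 still-open variables together cover exactly {H, J, L, M, N, O} — 6 values for 6 variables — and O appears only in Hank's list, so Hank = O.
Omar and Erin share exactly the 2 values {L, N}; by pigeonhole those values go to them, so strike L, N from Mona, Nate.
So Nate = M.

M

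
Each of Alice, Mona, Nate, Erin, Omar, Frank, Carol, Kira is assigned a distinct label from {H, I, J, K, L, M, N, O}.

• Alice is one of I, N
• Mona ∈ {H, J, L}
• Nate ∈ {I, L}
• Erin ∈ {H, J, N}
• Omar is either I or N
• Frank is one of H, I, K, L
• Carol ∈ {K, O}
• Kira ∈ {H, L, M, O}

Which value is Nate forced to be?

L

The 8 variables draw from only 8 values {H, I, J, K, L, M, N, O}, so each is used; only Kira can be M, hence Kira = M.
Among the 7 still-open variables, O fits only Carol (and all 7 values in {H, I, J, K, L, N, O} must be used), so Carol = O.
The 6 still-open variables draw from only 6 values {H, I, J, K, L, N}, so each is used; only Frank can be K, hence Frank = K.
The 2 variables Alice and Omar are confined to {I, N}, which locks those values in; drop them from Nate, Erin.
So Nate = L.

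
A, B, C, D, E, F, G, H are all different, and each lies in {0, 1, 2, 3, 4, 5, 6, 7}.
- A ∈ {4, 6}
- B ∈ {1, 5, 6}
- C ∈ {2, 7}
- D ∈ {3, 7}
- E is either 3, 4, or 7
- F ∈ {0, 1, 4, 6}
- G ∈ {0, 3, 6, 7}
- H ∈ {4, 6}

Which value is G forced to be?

The 8 variables together cover exactly {0, 1, 2, 3, 4, 5, 6, 7} — 8 values for 8 variables — and 2 appears only in C's list, so C = 2.
The 7 still-open variables draw from only 7 values {0, 1, 3, 4, 5, 6, 7}, so each is used; only B can be 5, hence B = 5.
The 6 still-open variables together cover exactly {0, 1, 3, 4, 6, 7} — 6 values for 6 variables — and 1 appears only in F's list, so F = 1.
The 5 still-open variables draw from only 5 values {0, 3, 4, 6, 7}, so each is used; only G can be 0, hence G = 0.

0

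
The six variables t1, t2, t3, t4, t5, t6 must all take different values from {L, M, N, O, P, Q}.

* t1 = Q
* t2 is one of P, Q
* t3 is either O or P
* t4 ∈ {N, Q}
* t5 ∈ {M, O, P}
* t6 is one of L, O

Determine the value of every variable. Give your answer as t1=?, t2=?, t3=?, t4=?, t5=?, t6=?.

t1 must be Q (only option left). Remove Q from t2, t4.
t2 must be P (only option left). Strike P from t3, t5.
t3 has just one choice, so t3 = O. Eliminate O elsewhere: t5, t6.
That leaves t4 = N.
t5 has just one choice, so t5 = M.
t6's domain is down to {L}, so t6 = L.

t1=Q, t2=P, t3=O, t4=N, t5=M, t6=L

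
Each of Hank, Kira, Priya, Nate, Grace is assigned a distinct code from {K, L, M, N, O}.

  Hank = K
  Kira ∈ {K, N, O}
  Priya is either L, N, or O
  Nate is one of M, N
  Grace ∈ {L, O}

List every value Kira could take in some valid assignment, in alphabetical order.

N, O

Hank's domain is down to {K}, so Hank = K. Eliminate K elsewhere: Kira.
The 4 still-open variables together cover exactly {L, M, N, O} — 4 values for 4 variables — and M appears only in Nate's list, so Nate = M.
No further eliminations apply; Kira can still be any of N, O.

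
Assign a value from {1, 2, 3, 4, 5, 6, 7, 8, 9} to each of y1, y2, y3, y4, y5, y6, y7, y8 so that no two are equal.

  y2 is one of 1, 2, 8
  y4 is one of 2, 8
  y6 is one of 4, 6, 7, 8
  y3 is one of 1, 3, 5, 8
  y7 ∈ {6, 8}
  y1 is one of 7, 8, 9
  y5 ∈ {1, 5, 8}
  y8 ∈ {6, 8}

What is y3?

y7 and y8 share exactly the 2 values {6, 8}; by pigeonhole those values go to them, so strike 6, 8 from y1, y2, y3, y4, y5, y6.
y4's domain is down to {2}, so y4 = 2. Eliminate 2 elsewhere: y2.
That leaves y2 = 1. So y3, y5 can't be 1.
y5's domain is down to {5}, so y5 = 5. Eliminate 5 elsewhere: y3.
So y3 = 3.

3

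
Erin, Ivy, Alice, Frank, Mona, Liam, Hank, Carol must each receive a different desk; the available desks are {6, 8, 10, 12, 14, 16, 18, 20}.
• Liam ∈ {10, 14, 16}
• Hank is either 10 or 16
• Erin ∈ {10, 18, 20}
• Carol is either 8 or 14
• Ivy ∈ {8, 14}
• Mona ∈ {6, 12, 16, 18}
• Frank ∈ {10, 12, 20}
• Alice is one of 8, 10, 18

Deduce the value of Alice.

Among the 8 variables, 6 fits only Mona (and all 8 values in {6, 8, 10, 12, 14, 16, 18, 20} must be used), so Mona = 6.
The 7 still-open variables together cover exactly {8, 10, 12, 14, 16, 18, 20} — 7 values for 7 variables — and 12 appears only in Frank's list, so Frank = 12.
The 6 still-open variables together cover exactly {8, 10, 14, 16, 18, 20} — 6 values for 6 variables — and 20 appears only in Erin's list, so Erin = 20.
The 5 still-open variables draw from only 5 values {8, 10, 14, 16, 18}, so each is used; only Alice can be 18, hence Alice = 18.

18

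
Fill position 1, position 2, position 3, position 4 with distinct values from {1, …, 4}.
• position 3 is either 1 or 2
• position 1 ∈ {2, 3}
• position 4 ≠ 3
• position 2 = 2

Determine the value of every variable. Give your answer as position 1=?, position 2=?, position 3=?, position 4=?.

position 2 has just one choice, so position 2 = 2. Eliminate 2 elsewhere: position 1, position 3, position 4.
That leaves position 3 = 1. So position 4 can't be 1.
That leaves position 4 = 4.
position 1 has just one choice, so position 1 = 3.

position 1=3, position 2=2, position 3=1, position 4=4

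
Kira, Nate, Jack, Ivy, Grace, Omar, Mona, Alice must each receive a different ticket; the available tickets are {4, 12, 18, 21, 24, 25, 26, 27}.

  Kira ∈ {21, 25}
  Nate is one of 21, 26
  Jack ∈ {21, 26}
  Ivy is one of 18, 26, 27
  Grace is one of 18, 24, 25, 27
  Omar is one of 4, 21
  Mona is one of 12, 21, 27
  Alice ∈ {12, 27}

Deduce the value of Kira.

The 8 variables together cover exactly {4, 12, 18, 21, 24, 25, 26, 27} — 8 values for 8 variables — and 4 appears only in Omar's list, so Omar = 4.
The 7 still-open variables draw from only 7 values {12, 18, 21, 24, 25, 26, 27}, so each is used; only Grace can be 24, hence Grace = 24.
Among the 6 still-open variables, 18 fits only Ivy (and all 6 values in {12, 18, 21, 25, 26, 27} must be used), so Ivy = 18.
The 5 still-open variables together cover exactly {12, 21, 25, 26, 27} — 5 values for 5 variables — and 25 appears only in Kira's list, so Kira = 25.

25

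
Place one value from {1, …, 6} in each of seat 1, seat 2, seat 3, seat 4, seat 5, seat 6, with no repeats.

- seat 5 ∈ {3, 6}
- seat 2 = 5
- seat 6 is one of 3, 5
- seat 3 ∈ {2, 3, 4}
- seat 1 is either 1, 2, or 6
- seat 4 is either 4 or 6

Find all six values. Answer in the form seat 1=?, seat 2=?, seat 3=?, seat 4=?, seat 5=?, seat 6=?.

seat 1=1, seat 2=5, seat 3=2, seat 4=4, seat 5=6, seat 6=3

seat 2's domain is down to {5}, so seat 2 = 5. So seat 6 can't be 5.
seat 6 must be 3 (only option left). Strike 3 from seat 3, seat 5.
seat 5 has just one choice, so seat 5 = 6. Remove 6 from seat 1, seat 4.
seat 4's domain is down to {4}, so seat 4 = 4. So seat 3 can't be 4.
That leaves seat 3 = 2. Remove 2 from seat 1.
seat 1 has just one choice, so seat 1 = 1.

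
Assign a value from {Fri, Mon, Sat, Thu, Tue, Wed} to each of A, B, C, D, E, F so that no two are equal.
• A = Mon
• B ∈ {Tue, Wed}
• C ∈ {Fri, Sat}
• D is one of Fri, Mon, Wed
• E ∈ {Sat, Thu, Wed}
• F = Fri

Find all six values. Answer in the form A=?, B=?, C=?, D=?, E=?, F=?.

A has just one choice, so A = Mon. So D can't be Mon.
F has just one choice, so F = Fri. Remove Fri from C, D.
C must be Sat (only option left). So E can't be Sat.
D's domain is down to {Wed}, so D = Wed. Remove Wed from B, E.
That leaves E = Thu.
B must be Tue (only option left).

A=Mon, B=Tue, C=Sat, D=Wed, E=Thu, F=Fri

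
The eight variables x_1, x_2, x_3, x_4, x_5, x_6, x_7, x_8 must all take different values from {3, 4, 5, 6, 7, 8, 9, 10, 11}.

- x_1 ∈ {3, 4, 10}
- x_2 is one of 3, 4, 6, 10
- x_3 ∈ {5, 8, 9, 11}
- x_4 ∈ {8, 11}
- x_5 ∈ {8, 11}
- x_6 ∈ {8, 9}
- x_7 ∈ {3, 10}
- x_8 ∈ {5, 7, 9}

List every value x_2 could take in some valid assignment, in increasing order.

3, 4, 6, 10

x_4 and x_5 between them cover only {8, 11} — a naked pair. Remove those values from x_3, x_6.
x_6 has just one choice, so x_6 = 9. Strike 9 from x_3, x_8.
x_3's domain is down to {5}, so x_3 = 5. Remove 5 from x_8.
x_8's domain is down to {7}, so x_8 = 7.
No further eliminations apply; x_2 can still be any of 3, 4, 6, 10.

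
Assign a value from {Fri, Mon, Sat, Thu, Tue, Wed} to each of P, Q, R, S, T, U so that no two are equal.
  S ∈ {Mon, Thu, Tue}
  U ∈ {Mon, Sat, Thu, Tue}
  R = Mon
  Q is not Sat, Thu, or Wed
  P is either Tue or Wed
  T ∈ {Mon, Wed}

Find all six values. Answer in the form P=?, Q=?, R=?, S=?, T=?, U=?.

R's domain is down to {Mon}, so R = Mon. Remove Mon from Q, S, T, U.
That leaves T = Wed. Remove Wed from P.
P has just one choice, so P = Tue. Strike Tue from Q, S, U.
Q must be Fri (only option left).
S has just one choice, so S = Thu. Strike Thu from U.
U's domain is down to {Sat}, so U = Sat.

P=Tue, Q=Fri, R=Mon, S=Thu, T=Wed, U=Sat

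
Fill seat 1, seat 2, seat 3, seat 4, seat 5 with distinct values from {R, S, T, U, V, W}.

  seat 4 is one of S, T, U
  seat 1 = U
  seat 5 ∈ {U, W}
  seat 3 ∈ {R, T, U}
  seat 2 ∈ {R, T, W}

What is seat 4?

S

seat 1 must be U (only option left). So seat 3, seat 4, seat 5 can't be U.
seat 5 must be W (only option left). Eliminate W elsewhere: seat 2.
The 3 still-open variables together cover exactly {R, S, T} — 3 values for 3 variables — and S appears only in seat 4's list, so seat 4 = S.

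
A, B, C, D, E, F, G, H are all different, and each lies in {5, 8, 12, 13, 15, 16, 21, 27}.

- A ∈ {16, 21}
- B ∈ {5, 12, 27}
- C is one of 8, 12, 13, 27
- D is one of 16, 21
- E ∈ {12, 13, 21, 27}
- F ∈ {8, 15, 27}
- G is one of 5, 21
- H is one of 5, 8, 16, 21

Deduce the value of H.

The 8 variables draw from only 8 values {5, 8, 12, 13, 15, 16, 21, 27}, so each is used; only F can be 15, hence F = 15.
A and D share exactly the 2 values {16, 21}; by pigeonhole those values go to them, so strike 16, 21 from E, G, H.
G has just one choice, so G = 5. Remove 5 from B, H.
So H = 8.

8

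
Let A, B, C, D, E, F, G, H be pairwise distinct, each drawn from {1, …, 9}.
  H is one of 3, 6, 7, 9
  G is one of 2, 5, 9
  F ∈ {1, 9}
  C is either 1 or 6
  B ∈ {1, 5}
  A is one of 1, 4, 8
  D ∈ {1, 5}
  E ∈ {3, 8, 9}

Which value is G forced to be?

B and D between them cover only {1, 5} — a naked pair. Remove those values from A, C, F, G.
C's domain is down to {6}, so C = 6. Remove 6 from H.
That leaves F = 9. Remove 9 from E, G, H.
So G = 2.

2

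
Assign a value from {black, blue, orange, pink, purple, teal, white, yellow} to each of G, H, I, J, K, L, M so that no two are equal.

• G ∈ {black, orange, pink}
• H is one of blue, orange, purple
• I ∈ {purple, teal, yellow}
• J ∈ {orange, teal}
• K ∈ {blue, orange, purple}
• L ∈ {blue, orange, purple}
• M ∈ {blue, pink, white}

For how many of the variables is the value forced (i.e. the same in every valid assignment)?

H, K, L share exactly the 3 values {blue, orange, purple}; by pigeonhole those values go to them, so strike blue, orange, purple from G, I, J, M.
J must be teal (only option left). So I can't be teal.
I's domain is down to {yellow}, so I = yellow.
Determined: I=yellow, J=teal. The other variables each still have more than one consistent value. That makes 2.

2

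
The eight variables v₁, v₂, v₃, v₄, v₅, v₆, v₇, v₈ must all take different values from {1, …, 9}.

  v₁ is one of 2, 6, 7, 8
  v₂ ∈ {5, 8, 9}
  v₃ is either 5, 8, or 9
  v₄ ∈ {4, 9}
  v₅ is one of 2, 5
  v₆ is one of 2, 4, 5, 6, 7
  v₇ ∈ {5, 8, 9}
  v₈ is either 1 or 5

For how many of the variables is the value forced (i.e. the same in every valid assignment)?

Among the 8 variables, 1 fits only v₈ (and all 8 values in {1, 2, 4, 5, 6, 7, 8, 9} must be used), so v₈ = 1.
The 3 variables v₂, v₃, v₇ are confined to {5, 8, 9}, which locks those values in; drop them from v₁, v₄, v₅, v₆.
v₄ must be 4 (only option left). Eliminate 4 elsewhere: v₆.
v₅ must be 2 (only option left). Eliminate 2 elsewhere: v₁, v₆.
Determined: v₄=4, v₅=2, v₈=1. The other variables each still have more than one consistent value. That makes 3.

3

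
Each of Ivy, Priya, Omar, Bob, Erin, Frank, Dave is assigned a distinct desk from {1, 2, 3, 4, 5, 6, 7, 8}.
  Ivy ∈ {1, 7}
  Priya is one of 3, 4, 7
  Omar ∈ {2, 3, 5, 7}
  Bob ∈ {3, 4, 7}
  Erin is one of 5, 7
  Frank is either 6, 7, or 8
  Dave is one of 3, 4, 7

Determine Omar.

2

Priya, Bob, Dave between them cover only {3, 4, 7} — a naked triple. Remove those values from Ivy, Omar, Erin, Frank.
Ivy has just one choice, so Ivy = 1.
Erin has just one choice, so Erin = 5. Eliminate 5 elsewhere: Omar.
So Omar = 2.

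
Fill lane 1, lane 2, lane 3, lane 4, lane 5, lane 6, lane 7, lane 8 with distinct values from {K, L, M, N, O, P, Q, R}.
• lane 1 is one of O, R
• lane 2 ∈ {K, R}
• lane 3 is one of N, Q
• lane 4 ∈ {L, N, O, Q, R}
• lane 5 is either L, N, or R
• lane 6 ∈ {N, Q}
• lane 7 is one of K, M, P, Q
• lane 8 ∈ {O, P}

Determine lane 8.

The 8 variables together cover exactly {K, L, M, N, O, P, Q, R} — 8 values for 8 variables — and M appears only in lane 7's list, so lane 7 = M.
Among the 7 still-open variables, K fits only lane 2 (and all 7 values in {K, L, N, O, P, Q, R} must be used), so lane 2 = K.
The 6 still-open variables draw from only 6 values {L, N, O, P, Q, R}, so each is used; only lane 8 can be P, hence lane 8 = P.

P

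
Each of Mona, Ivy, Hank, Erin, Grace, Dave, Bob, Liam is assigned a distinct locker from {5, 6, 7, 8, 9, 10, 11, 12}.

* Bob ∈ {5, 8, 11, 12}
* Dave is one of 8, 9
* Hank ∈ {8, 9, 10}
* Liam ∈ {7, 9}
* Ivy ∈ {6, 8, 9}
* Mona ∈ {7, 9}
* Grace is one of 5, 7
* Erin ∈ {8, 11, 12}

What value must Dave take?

The 8 variables together cover exactly {5, 6, 7, 8, 9, 10, 11, 12} — 8 values for 8 variables — and 6 appears only in Ivy's list, so Ivy = 6.
The 7 still-open variables together cover exactly {5, 7, 8, 9, 10, 11, 12} — 7 values for 7 variables — and 10 appears only in Hank's list, so Hank = 10.
The 2 variables Mona and Liam are confined to {7, 9}, which locks those values in; drop them from Grace, Dave.
So Dave = 8.

8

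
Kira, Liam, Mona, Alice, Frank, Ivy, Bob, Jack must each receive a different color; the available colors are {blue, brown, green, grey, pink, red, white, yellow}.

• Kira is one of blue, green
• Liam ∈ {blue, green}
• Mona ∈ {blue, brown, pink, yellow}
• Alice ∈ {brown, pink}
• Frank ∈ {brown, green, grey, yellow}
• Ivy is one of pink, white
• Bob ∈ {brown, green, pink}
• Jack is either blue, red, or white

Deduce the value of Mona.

The 8 variables together cover exactly {blue, brown, green, grey, pink, red, white, yellow} — 8 values for 8 variables — and grey appears only in Frank's list, so Frank = grey.
The 7 still-open variables together cover exactly {blue, brown, green, pink, red, white, yellow} — 7 values for 7 variables — and red appears only in Jack's list, so Jack = red.
The 6 still-open variables together cover exactly {blue, brown, green, pink, white, yellow} — 6 values for 6 variables — and white appears only in Ivy's list, so Ivy = white.
The 5 still-open variables together cover exactly {blue, brown, green, pink, yellow} — 5 values for 5 variables — and yellow appears only in Mona's list, so Mona = yellow.

yellow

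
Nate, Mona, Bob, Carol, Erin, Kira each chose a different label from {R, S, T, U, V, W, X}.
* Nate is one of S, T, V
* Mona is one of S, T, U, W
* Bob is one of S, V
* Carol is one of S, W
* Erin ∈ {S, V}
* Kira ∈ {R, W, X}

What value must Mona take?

U

Bob and Erin share exactly the 2 values {S, V}; by pigeonhole those values go to them, so strike S, V from Nate, Mona, Carol.
Nate must be T (only option left). Remove T from Mona.
Carol's domain is down to {W}, so Carol = W. Eliminate W elsewhere: Mona, Kira.
So Mona = U.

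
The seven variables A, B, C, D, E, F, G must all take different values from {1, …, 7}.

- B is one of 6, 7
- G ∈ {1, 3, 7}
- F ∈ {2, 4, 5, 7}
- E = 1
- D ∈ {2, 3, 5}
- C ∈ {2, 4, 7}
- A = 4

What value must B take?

A has just one choice, so A = 4. So C, F can't be 4.
That leaves E = 1. Eliminate 1 elsewhere: G.
The 5 still-open variables together cover exactly {2, 3, 5, 6, 7} — 5 values for 5 variables — and 6 appears only in B's list, so B = 6.

6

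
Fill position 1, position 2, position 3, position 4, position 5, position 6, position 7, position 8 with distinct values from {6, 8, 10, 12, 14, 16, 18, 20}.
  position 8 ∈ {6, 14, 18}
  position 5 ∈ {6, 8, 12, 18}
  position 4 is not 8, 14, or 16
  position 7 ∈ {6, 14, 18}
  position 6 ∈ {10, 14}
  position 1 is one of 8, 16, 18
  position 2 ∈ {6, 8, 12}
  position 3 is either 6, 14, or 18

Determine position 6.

Among the 8 variables, 16 fits only position 1 (and all 8 values in {6, 8, 10, 12, 14, 16, 18, 20} must be used), so position 1 = 16.
The 7 still-open variables draw from only 7 values {6, 8, 10, 12, 14, 18, 20}, so each is used; only position 4 can be 20, hence position 4 = 20.
The 6 still-open variables draw from only 6 values {6, 8, 10, 12, 14, 18}, so each is used; only position 6 can be 10, hence position 6 = 10.

10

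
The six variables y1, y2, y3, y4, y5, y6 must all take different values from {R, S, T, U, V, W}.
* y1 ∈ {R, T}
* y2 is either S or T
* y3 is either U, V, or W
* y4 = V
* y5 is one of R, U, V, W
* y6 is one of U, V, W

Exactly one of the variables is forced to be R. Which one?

y5

y4 must be V (only option left). Remove V from y3, y5, y6.
The 5 still-open variables draw from only 5 values {R, S, T, U, W}, so each is used; only y2 can be S, hence y2 = S.
The 4 still-open variables together cover exactly {R, T, U, W} — 4 values for 4 variables — and T appears only in y1's list, so y1 = T.
The 3 still-open variables together cover exactly {R, U, W} — 3 values for 3 variables — and R appears only in y5's list, so y5 = R.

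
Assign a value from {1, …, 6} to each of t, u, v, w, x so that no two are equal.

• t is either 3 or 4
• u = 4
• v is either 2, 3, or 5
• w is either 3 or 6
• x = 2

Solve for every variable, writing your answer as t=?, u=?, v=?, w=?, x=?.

t=3, u=4, v=5, w=6, x=2

u's domain is down to {4}, so u = 4. So t can't be 4.
x must be 2 (only option left). Strike 2 from v.
t's domain is down to {3}, so t = 3. Strike 3 from v, w.
v must be 5 (only option left).
w must be 6 (only option left).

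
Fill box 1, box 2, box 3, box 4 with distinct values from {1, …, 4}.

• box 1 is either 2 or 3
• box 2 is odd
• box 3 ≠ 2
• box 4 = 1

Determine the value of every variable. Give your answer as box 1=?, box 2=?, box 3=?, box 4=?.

box 4's domain is down to {1}, so box 4 = 1. So box 2, box 3 can't be 1.
That leaves box 2 = 3. Eliminate 3 elsewhere: box 1, box 3.
box 3's domain is down to {4}, so box 3 = 4.
That leaves box 1 = 2.

box 1=2, box 2=3, box 3=4, box 4=1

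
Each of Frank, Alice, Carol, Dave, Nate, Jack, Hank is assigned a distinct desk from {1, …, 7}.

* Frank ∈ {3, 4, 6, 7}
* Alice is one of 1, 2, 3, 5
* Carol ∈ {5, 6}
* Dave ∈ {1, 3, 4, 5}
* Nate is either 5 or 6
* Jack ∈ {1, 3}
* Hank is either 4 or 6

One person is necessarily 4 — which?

The 7 variables draw from only 7 values {1, 2, 3, 4, 5, 6, 7}, so each is used; only Alice can be 2, hence Alice = 2.
The 6 still-open variables draw from only 6 values {1, 3, 4, 5, 6, 7}, so each is used; only Frank can be 7, hence Frank = 7.
Carol and Nate share exactly the 2 values {5, 6}; by pigeonhole those values go to them, so strike 5, 6 from Dave, Hank.
So 4 goes to Hank.

Hank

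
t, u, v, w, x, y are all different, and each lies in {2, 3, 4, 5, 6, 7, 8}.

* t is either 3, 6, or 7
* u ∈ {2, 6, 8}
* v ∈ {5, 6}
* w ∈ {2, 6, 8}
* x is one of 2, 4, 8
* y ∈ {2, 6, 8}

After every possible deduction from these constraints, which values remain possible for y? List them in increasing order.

2, 6, 8

u, w, y share exactly the 3 values {2, 6, 8}; by pigeonhole those values go to them, so strike 2, 6, 8 from t, v, x.
v has just one choice, so v = 5.
x has just one choice, so x = 4.
No further eliminations apply; y can still be any of 2, 6, 8.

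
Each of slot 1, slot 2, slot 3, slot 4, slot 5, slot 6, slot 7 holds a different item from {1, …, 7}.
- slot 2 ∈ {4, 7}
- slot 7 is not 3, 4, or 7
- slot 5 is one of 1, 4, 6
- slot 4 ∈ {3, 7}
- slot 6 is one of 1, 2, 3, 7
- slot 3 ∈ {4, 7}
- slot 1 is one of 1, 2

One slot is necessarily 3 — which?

Among the 7 variables, 5 fits only slot 7 (and all 7 values in {1, 2, 3, 4, 5, 6, 7} must be used), so slot 7 = 5.
Among the 6 still-open variables, 6 fits only slot 5 (and all 6 values in {1, 2, 3, 4, 6, 7} must be used), so slot 5 = 6.
slot 2 and slot 3 share exactly the 2 values {4, 7}; by pigeonhole those values go to them, so strike 4, 7 from slot 4, slot 6.

slot 4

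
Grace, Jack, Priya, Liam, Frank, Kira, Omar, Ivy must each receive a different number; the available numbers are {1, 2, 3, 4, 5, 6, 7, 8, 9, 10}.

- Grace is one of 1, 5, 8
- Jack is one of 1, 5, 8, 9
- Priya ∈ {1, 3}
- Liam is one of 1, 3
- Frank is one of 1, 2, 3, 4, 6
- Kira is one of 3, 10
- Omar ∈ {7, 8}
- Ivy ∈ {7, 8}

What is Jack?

The 2 variables Priya and Liam are confined to {1, 3}, which locks those values in; drop them from Grace, Jack, Frank, Kira.
Kira must be 10 (only option left).
Omar and Ivy share exactly the 2 values {7, 8}; by pigeonhole those values go to them, so strike 7, 8 from Grace, Jack.
Grace must be 5 (only option left). Strike 5 from Jack.
So Jack = 9.

9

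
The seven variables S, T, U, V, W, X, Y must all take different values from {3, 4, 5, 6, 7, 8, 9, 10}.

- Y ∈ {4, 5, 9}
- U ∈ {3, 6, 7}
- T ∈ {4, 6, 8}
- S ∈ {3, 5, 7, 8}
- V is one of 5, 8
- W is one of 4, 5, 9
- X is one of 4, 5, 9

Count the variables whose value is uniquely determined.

2

W, X, Y between them cover only {4, 5, 9} — a naked triple. Remove those values from S, T, V.
V must be 8 (only option left). So S, T can't be 8.
T has just one choice, so T = 6. Remove 6 from U.
Determined: T=6, V=8. The other variables each still have more than one consistent value. That makes 2.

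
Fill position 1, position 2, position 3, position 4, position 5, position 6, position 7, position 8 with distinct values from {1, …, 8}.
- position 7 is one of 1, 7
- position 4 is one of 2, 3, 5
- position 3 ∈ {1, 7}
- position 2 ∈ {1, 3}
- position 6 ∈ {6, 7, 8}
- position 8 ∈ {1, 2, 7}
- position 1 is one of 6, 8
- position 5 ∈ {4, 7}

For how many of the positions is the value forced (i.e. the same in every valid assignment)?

Among the 8 variables, 4 fits only position 5 (and all 8 values in {1, 2, 3, 4, 5, 6, 7, 8} must be used), so position 5 = 4.
Among the 7 still-open variables, 5 fits only position 4 (and all 7 values in {1, 2, 3, 5, 6, 7, 8} must be used), so position 4 = 5.
The 6 still-open variables draw from only 6 values {1, 2, 3, 6, 7, 8}, so each is used; only position 8 can be 2, hence position 8 = 2.
The 5 still-open variables together cover exactly {1, 3, 6, 7, 8} — 5 values for 5 variables — and 3 appears only in position 2's list, so position 2 = 3.
The 2 variables position 3 and position 7 are confined to {1, 7}, which locks those values in; drop them from position 6.
Determined: position 2=3, position 4=5, position 5=4, position 8=2. The other positions each still have more than one consistent value. That makes 4.

4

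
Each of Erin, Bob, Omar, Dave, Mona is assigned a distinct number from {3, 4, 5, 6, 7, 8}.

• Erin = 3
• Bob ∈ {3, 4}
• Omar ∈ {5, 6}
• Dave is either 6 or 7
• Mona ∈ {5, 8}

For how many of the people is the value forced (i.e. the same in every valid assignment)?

Erin has just one choice, so Erin = 3. Eliminate 3 elsewhere: Bob.
That leaves Bob = 4.
Determined: Erin=3, Bob=4. The other people each still have more than one consistent value. That makes 2.

2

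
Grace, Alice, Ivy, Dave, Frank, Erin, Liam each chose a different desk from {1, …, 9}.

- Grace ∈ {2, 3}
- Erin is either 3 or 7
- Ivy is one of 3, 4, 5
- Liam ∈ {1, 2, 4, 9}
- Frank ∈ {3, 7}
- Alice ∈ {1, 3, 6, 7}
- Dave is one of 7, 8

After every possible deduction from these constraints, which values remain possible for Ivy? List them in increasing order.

4, 5

Frank and Erin between them cover only {3, 7} — a naked pair. Remove those values from Grace, Alice, Ivy, Dave.
That leaves Grace = 2. So Liam can't be 2.
Dave must be 8 (only option left).
No further eliminations apply; Ivy can still be any of 4, 5.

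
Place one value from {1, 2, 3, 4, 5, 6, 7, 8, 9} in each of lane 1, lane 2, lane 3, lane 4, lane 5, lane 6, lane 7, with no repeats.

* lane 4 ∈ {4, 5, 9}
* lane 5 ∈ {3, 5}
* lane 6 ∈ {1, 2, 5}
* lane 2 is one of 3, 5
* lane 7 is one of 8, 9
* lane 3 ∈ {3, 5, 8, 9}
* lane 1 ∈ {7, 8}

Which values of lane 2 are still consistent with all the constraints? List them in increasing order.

3, 5

The 2 variables lane 2 and lane 5 are confined to {3, 5}, which locks those values in; drop them from lane 3, lane 4, lane 6.
lane 3 and lane 7 between them cover only {8, 9} — a naked pair. Remove those values from lane 1, lane 4.
lane 1's domain is down to {7}, so lane 1 = 7.
lane 4 must be 4 (only option left).
No further eliminations apply; lane 2 can still be any of 3, 5.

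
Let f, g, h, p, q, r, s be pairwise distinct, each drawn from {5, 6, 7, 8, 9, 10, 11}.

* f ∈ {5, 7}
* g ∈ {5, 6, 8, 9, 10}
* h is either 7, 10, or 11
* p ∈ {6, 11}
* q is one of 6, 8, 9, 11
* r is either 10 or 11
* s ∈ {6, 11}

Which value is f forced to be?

5

p and s share exactly the 2 values {6, 11}; by pigeonhole those values go to them, so strike 6, 11 from g, h, q, r.
r must be 10 (only option left). Eliminate 10 elsewhere: g, h.
h's domain is down to {7}, so h = 7. So f can't be 7.
So f = 5.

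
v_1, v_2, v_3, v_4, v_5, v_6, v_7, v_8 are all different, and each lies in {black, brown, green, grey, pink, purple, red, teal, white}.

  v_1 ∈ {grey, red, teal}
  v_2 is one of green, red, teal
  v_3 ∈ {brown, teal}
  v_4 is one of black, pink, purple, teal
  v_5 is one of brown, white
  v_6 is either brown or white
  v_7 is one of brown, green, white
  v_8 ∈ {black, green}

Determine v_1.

v_5 and v_6 share exactly the 2 values {brown, white}; by pigeonhole those values go to them, so strike brown, white from v_3, v_7.
v_3 must be teal (only option left). Eliminate teal elsewhere: v_1, v_2, v_4.
That leaves v_7 = green. Strike green from v_2, v_8.
v_8 has just one choice, so v_8 = black. Eliminate black elsewhere: v_4.
v_2 must be red (only option left). Strike red from v_1.
So v_1 = grey.

grey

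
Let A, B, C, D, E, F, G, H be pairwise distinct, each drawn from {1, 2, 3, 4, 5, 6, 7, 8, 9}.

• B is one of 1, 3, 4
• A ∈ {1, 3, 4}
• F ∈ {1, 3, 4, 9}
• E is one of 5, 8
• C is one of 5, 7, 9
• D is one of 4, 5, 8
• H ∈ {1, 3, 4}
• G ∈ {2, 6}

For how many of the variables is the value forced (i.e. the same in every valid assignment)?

The 3 variables A, B, H are confined to {1, 3, 4}, which locks those values in; drop them from D, F.
That leaves F = 9. Strike 9 from C.
The 2 variables D and E are confined to {5, 8}, which locks those values in; drop them from C.
C has just one choice, so C = 7.
Determined: C=7, F=9. The other variables each still have more than one consistent value. That makes 2.

2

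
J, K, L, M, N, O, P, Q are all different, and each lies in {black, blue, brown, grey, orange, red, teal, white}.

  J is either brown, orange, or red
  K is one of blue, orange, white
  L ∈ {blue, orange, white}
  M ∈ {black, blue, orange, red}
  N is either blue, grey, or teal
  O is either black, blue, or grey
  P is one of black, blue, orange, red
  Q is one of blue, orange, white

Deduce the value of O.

grey

The 8 variables draw from only 8 values {black, blue, brown, grey, orange, red, teal, white}, so each is used; only J can be brown, hence J = brown.
Among the 7 still-open variables, teal fits only N (and all 7 values in {black, blue, grey, orange, red, teal, white} must be used), so N = teal.
The 6 still-open variables together cover exactly {black, blue, grey, orange, red, white} — 6 values for 6 variables — and grey appears only in O's list, so O = grey.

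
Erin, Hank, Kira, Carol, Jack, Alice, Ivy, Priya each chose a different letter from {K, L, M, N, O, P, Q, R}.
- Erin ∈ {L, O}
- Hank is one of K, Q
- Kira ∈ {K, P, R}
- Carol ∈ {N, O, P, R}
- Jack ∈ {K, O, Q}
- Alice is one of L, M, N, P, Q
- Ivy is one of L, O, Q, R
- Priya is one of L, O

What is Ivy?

R

Among the 8 variables, M fits only Alice (and all 8 values in {K, L, M, N, O, P, Q, R} must be used), so Alice = M.
Among the 7 still-open variables, N fits only Carol (and all 7 values in {K, L, N, O, P, Q, R} must be used), so Carol = N.
The 6 still-open variables draw from only 6 values {K, L, O, P, Q, R}, so each is used; only Kira can be P, hence Kira = P.
The 5 still-open variables draw from only 5 values {K, L, O, Q, R}, so each is used; only Ivy can be R, hence Ivy = R.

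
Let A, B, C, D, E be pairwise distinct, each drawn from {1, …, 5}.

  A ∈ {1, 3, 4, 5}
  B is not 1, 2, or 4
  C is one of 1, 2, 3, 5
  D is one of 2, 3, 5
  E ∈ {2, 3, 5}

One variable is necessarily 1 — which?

Among the 5 variables, 4 fits only A (and all 5 values in {1, 2, 3, 4, 5} must be used), so A = 4.
The 4 still-open variables together cover exactly {1, 2, 3, 5} — 4 values for 4 variables — and 1 appears only in C's list, so C = 1.

C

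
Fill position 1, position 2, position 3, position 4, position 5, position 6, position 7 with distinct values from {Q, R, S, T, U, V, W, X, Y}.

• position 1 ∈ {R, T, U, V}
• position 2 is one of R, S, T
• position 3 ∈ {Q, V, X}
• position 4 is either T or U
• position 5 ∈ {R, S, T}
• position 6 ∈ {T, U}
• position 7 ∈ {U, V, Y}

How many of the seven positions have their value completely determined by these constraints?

2

position 4 and position 6 between them cover only {T, U} — a naked pair. Remove those values from position 1, position 2, position 5, position 7.
position 2 and position 5 share exactly the 2 values {R, S}; by pigeonhole those values go to them, so strike R, S from position 1.
position 1 must be V (only option left). Strike V from position 3, position 7.
position 7 has just one choice, so position 7 = Y.
Determined: position 1=V, position 7=Y. The other positions each still have more than one consistent value. That makes 2.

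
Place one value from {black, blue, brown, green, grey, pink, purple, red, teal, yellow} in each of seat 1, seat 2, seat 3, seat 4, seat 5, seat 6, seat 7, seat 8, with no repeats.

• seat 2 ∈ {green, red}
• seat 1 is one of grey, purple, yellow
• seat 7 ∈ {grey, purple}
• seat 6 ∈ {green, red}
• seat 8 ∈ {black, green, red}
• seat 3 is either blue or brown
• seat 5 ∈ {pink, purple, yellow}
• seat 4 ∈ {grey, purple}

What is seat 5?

The 2 variables seat 2 and seat 6 are confined to {green, red}, which locks those values in; drop them from seat 8.
seat 8 must be black (only option left).
seat 4 and seat 7 between them cover only {grey, purple} — a naked pair. Remove those values from seat 1, seat 5.
seat 1's domain is down to {yellow}, so seat 1 = yellow. Strike yellow from seat 5.
So seat 5 = pink.

pink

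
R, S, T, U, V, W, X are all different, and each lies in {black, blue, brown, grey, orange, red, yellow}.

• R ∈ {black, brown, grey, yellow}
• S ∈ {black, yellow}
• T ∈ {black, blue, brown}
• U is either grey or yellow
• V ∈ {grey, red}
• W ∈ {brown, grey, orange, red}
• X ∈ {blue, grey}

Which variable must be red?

V

Among the 7 variables, orange fits only W (and all 7 values in {black, blue, brown, grey, orange, red, yellow} must be used), so W = orange.
The 6 still-open variables together cover exactly {black, blue, brown, grey, red, yellow} — 6 values for 6 variables — and red appears only in V's list, so V = red.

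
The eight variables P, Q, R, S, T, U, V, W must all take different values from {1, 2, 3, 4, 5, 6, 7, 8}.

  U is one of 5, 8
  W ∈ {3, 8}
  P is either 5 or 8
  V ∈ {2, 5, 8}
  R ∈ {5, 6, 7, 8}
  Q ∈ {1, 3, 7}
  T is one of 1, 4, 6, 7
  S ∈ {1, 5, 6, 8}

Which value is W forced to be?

3

The 8 variables draw from only 8 values {1, 2, 3, 4, 5, 6, 7, 8}, so each is used; only V can be 2, hence V = 2.
The 7 still-open variables together cover exactly {1, 3, 4, 5, 6, 7, 8} — 7 values for 7 variables — and 4 appears only in T's list, so T = 4.
P and U share exactly the 2 values {5, 8}; by pigeonhole those values go to them, so strike 5, 8 from R, S, W.
So W = 3.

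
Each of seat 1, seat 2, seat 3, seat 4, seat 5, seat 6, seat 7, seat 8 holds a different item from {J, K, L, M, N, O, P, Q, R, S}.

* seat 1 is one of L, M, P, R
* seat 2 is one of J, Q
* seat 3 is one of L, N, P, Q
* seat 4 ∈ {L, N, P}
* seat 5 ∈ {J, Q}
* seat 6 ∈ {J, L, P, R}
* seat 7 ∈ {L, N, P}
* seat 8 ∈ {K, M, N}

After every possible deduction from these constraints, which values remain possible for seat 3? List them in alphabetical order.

L, N, P

The 8 variables together cover exactly {J, K, L, M, N, P, Q, R} — 8 values for 8 variables — and K appears only in seat 8's list, so seat 8 = K.
The 7 still-open variables together cover exactly {J, L, M, N, P, Q, R} — 7 values for 7 variables — and M appears only in seat 1's list, so seat 1 = M.
Among the 6 still-open variables, R fits only seat 6 (and all 6 values in {J, L, N, P, Q, R} must be used), so seat 6 = R.
seat 2 and seat 5 share exactly the 2 values {J, Q}; by pigeonhole those values go to them, so strike J, Q from seat 3.
No further eliminations apply; seat 3 can still be any of L, N, P.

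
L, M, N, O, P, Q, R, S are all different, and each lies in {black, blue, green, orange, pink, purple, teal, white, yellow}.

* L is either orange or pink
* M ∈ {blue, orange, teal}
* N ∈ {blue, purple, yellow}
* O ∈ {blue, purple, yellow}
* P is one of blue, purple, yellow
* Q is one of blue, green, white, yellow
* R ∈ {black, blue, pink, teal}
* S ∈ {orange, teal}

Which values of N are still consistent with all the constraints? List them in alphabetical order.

The 3 variables N, O, P are confined to {blue, purple, yellow}, which locks those values in; drop them from M, Q, R.
M and S between them cover only {orange, teal} — a naked pair. Remove those values from L, R.
L must be pink (only option left). Remove pink from R.
R must be black (only option left).
No further eliminations apply; N can still be any of blue, purple, yellow.

blue, purple, yellow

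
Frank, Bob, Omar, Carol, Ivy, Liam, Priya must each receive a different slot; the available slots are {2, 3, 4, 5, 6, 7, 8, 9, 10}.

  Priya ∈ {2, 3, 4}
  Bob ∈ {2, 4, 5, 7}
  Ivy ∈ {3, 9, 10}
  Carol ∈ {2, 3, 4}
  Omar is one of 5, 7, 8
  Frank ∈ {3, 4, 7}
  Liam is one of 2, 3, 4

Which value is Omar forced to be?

8

Carol, Liam, Priya share exactly the 3 values {2, 3, 4}; by pigeonhole those values go to them, so strike 2, 3, 4 from Frank, Bob, Ivy.
That leaves Frank = 7. So Bob, Omar can't be 7.
Bob must be 5 (only option left). Remove 5 from Omar.
So Omar = 8.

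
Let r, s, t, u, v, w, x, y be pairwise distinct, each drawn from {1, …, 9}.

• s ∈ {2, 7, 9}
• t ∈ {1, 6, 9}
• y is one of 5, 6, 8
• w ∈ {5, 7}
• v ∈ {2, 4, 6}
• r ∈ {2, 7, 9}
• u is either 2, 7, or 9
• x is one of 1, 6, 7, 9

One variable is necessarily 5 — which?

The 8 variables draw from only 8 values {1, 2, 4, 5, 6, 7, 8, 9}, so each is used; only v can be 4, hence v = 4.
The 7 still-open variables together cover exactly {1, 2, 5, 6, 7, 8, 9} — 7 values for 7 variables — and 8 appears only in y's list, so y = 8.
The 6 still-open variables draw from only 6 values {1, 2, 5, 6, 7, 9}, so each is used; only w can be 5, hence w = 5.

w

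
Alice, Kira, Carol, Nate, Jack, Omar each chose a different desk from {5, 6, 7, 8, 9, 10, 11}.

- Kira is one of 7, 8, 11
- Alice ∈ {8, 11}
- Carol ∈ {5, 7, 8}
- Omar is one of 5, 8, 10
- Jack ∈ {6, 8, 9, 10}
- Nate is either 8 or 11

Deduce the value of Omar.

The 2 variables Alice and Nate are confined to {8, 11}, which locks those values in; drop them from Kira, Carol, Jack, Omar.
That leaves Kira = 7. Eliminate 7 elsewhere: Carol.
That leaves Carol = 5. So Omar can't be 5.
So Omar = 10.

10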